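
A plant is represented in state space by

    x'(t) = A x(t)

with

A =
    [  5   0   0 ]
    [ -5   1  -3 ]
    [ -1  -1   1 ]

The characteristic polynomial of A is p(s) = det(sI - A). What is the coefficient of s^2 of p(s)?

-7

Expand det(sI - A) for the 3×3 matrix.
p(s) = s^3 - 7s^2 + 8s + 10.
(Check: constant term = det(-A) = (-1)^3 det A = 10; coefficient of s^2 = -tr A = -7.)
The coefficient of s^2 is -7.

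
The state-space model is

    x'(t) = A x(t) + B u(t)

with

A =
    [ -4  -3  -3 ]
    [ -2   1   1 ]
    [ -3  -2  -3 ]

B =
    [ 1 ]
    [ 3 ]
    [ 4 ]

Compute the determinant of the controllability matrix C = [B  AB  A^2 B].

-4730

AB = [[-25], [5], [-21]]
A^2B = [[148], [34], [128]]
Controllability matrix C = [B  AB  A^2B] = [[1, -25, 148], [3, 5, 34], [4, -21, 128]]
Expanding along the first row, det(C) = 1·(5·128 - 34·(-21)) - (-25)·(3·128 - 34·4) + 148·(3·(-21) - 5·4) = 1·1354 - (-25)·248 + 148·(-83) = -4730
Since det(C) ≠ 0, rank(C) = 3 and the system is completely controllable.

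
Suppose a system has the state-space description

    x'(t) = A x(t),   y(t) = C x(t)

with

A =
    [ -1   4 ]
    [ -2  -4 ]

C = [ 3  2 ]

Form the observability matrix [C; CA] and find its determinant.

CA = [[-7, 4]]
Observability matrix O = [C; CA] = [[3, 2], [-7, 4]]
det(O) = 3·4 - 2·(-7) = 12 - (-14) = 26
Since det(O) ≠ 0, rank(O) = 2 and the system is completely observable.

26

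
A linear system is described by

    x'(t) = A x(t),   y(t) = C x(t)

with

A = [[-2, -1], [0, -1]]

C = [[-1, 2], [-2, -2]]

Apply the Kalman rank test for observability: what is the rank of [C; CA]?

2

CA = [[2, -1], [4, 4]]
Observability matrix O = [C; CA] = [[-1, 2], [-2, -2], [2, -1], [4, 4]]
Take the 2×2 submatrix of O formed by rows 1, 2: [[-1, 2], [-2, -2]]. Its determinant is (-1)·(-2) - 2·(-2) = 2 - (-4) = 6 ≠ 0.
So rank(O) ≥ 2; since O has 2 columns, rank(O) = 2.
rank(O) = 2 = n, so the pair (A, C) is completely observable.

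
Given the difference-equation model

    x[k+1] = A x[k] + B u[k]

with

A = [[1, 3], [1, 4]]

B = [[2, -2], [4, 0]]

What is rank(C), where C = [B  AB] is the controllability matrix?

2

AB = [[14, -2], [18, -2]]
Controllability matrix C = [B  AB] = [[2, -2, 14, -2], [4, 0, 18, -2]]
Take the 2×2 submatrix of C formed by columns 1, 2: [[2, -2], [4, 0]]. Its determinant is 2·0 - (-2)·4 = 0 - (-8) = 8 ≠ 0.
So rank(C) ≥ 2; since C has 2 rows, rank(C) = 2.
rank(C) = 2 = n, so the pair (A, B) is completely controllable.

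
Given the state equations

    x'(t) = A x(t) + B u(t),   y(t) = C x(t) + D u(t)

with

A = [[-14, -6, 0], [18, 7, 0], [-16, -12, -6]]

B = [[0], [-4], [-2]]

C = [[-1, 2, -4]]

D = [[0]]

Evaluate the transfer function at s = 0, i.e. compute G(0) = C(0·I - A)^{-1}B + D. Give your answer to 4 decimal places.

G(0) = C(-A)^{-1}B + D = -C A^{-1} B + D.
det A = -60, so A^{-1} = (1/-60)·adj(A) = [[7/10, 3/5, 0], [-9/5, -7/5, 0], [26/15, 6/5, -1/6]]
A^{-1} B = [-12/5, 28/5, -67/15]^T
C A^{-1} B = 472/15
G(0) = D - C A^{-1} B = 0 - (472/15) = -472/15 ≈ -31.4667

-31.4667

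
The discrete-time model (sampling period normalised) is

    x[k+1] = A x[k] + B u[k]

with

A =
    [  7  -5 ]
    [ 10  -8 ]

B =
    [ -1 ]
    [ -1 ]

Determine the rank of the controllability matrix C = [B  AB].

AB = [[-2], [-2]]
Controllability matrix C = [B  AB] = [[-1, -2], [-1, -2]]
Every column of C is a scalar multiple of column 1 = [-1, -1] (multipliers 1, 2), so the columns span a one-dimensional space.
C ≠ 0, hence rank(C) = 1.
rank(C) = 1 < n = 2, so the pair (A, B) is not completely controllable.

1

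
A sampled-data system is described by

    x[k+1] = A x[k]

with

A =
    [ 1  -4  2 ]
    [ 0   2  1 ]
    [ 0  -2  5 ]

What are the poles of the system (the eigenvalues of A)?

1, 3, 4

det(zI - A) = z^3 - (tr A)z^2 + (M11 + M22 + M33)z - det A, where Mii is the 2×2 principal minor of A obtained by deleting row i and column i.
tr A = 1 + 2 + 5 = 8; M11 = 2·5 - 1·(-2) = 10 - (-2) = 12; M22 = 1·5 - 2·0 = 5 - 0 = 5; M33 = 1·2 - (-4)·0 = 2 - 0 = 2; sum of minors = 19.
det A = 1·(2·5 - 1·(-2)) - (-4)·(0·5 - 1·0) + 2·(0·(-2) - 2·0) = 1·12 - (-4)·0 + 2·0 = 12.
So p(z) = det(zI - A) = z^3 - 8z^2 + 19z - 12.
Rational-root test: any integer root divides -12. Testing small divisors, z = 1 works: p(1) = 1 + (-8) + 19 + (-12) = 0, so (z - 1) is a factor.
Dividing, p(z) = (z - 1)(z^2 - 7z + 12).
Factor z^2 - 7z + 12: two numbers with sum 7 and product 12 are 4 and 3, so z^2 - 7z + 12 = (z - 4)(z - 3).
Hence p(z) = (z - 4) (z - 3) (z - 1), with roots 1, 3, 4.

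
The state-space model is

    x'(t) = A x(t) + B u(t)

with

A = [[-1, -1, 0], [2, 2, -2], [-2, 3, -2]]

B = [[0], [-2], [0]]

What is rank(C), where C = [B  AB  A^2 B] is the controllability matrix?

3

AB = [[2], [-4], [-6]]
A^2B = [[2], [8], [-4]]
Controllability matrix C = [B  AB  A^2B] = [[0, 2, 2], [-2, -4, 8], [0, -6, -4]]
det(C) = 0·((-4)·(-4) - 8·(-6)) - 2·((-2)·(-4) - 8·0) + 2·((-2)·(-6) - (-4)·0) = 0·64 - 2·8 + 2·12 = 8 ≠ 0, so rank(C) = 3.
rank(C) = 3 = n, so the pair (A, B) is completely controllable.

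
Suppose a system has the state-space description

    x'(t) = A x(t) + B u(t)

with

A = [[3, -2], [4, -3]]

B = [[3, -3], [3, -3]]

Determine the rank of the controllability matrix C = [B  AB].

1

AB = [[3, -3], [3, -3]]
Controllability matrix C = [B  AB] = [[3, -3, 3, -3], [3, -3, 3, -3]]
Every column of C is a scalar multiple of column 1 = [3, 3] (multipliers 1, -1, 1, -1), so the columns span a one-dimensional space.
C ≠ 0, hence rank(C) = 1.
rank(C) = 1 < n = 2, so the pair (A, B) is not completely controllable.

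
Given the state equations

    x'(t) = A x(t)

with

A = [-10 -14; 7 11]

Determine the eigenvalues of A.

det(sI - A) = s^2 - (tr A)s + det A, with tr A = (-10) + 11 = 1 and det A = (-10)·11 - (-14)·7 = -110 - (-98) = -12.
So p(s) = det(sI - A) = s^2 - s - 12.
Factor s^2 - s - 12: two numbers with sum 1 and product -12 are 4 and -3, so s^2 - s - 12 = (s - 4)(s + 3).
Hence p(s) = (s - 4) (s + 3), with roots -3, 4.
At least one eigenvalue has non-negative real part, so the system is not asymptotically stable.

-3, 4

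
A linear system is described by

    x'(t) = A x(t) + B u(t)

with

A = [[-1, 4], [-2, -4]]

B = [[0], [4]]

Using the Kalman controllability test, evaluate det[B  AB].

AB = [[16], [-16]]
Controllability matrix C = [B  AB] = [[0, 16], [4, -16]]
det(C) = 0·(-16) - 16·4 = 0 - 64 = -64
Since det(C) ≠ 0, rank(C) = 2 and the system is completely controllable.

-64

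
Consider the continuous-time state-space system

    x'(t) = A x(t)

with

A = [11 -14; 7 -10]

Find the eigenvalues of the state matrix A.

-3, 4

det(sI - A) = s^2 - (tr A)s + det A, with tr A = 11 + (-10) = 1 and det A = 11·(-10) - (-14)·7 = -110 - (-98) = -12.
So p(s) = det(sI - A) = s^2 - s - 12.
Factor s^2 - s - 12: two numbers with sum 1 and product -12 are 4 and -3, so s^2 - s - 12 = (s - 4)(s + 3).
Hence p(s) = (s - 4) (s + 3), with roots -3, 4.
At least one eigenvalue has non-negative real part, so the system is not asymptotically stable.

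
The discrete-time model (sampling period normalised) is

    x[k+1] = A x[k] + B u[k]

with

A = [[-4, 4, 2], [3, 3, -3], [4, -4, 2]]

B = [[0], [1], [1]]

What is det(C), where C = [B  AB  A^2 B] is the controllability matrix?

80

AB = [[6], [0], [-2]]
A^2B = [[-28], [24], [20]]
Controllability matrix C = [B  AB  A^2B] = [[0, 6, -28], [1, 0, 24], [1, -2, 20]]
Expanding along the first row, det(C) = 0·(0·20 - 24·(-2)) - 6·(1·20 - 24·1) + (-28)·(1·(-2) - 0·1) = 0·48 - 6·(-4) + (-28)·(-2) = 80
Since det(C) ≠ 0, rank(C) = 3 and the system is completely controllable.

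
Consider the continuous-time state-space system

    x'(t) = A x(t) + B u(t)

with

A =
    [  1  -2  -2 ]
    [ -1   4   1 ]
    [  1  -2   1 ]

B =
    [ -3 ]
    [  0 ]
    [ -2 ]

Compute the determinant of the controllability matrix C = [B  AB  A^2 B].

70

AB = [[1], [1], [-5]]
A^2B = [[9], [-2], [-6]]
Controllability matrix C = [B  AB  A^2B] = [[-3, 1, 9], [0, 1, -2], [-2, -5, -6]]
Expanding along the first row, det(C) = (-3)·(1·(-6) - (-2)·(-5)) - 1·(0·(-6) - (-2)·(-2)) + 9·(0·(-5) - 1·(-2)) = (-3)·(-16) - 1·(-4) + 9·2 = 70
Since det(C) ≠ 0, rank(C) = 3 and the system is completely controllable.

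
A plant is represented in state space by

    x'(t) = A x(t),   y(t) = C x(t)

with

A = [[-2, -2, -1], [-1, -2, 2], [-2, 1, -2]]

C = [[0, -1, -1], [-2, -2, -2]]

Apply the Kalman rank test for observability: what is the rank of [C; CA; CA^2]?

3

CA = [[3, 1, 0], [10, 6, 2]]
CA^2 = [[-7, -8, -1], [-30, -30, -2]]
Observability matrix O = [C; CA; CA^2] = [[0, -1, -1], [-2, -2, -2], [3, 1, 0], [10, 6, 2], [-7, -8, -1], [-30, -30, -2]]
Take the 3×3 submatrix of O formed by rows 1, 2, 3: [[0, -1, -1], [-2, -2, -2], [3, 1, 0]]. Its determinant is 0·((-2)·0 - (-2)·1) - (-1)·((-2)·0 - (-2)·3) + (-1)·((-2)·1 - (-2)·3) = 0·2 - (-1)·6 + (-1)·4 = 2 ≠ 0.
So rank(O) ≥ 3; since O has 3 columns, rank(O) = 3.
rank(O) = 3 = n, so the pair (A, C) is completely observable.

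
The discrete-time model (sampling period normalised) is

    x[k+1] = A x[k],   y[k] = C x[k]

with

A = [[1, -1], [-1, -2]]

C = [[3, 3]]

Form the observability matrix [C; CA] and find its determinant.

-27

CA = [[0, -9]]
Observability matrix O = [C; CA] = [[3, 3], [0, -9]]
det(O) = 3·(-9) - 3·0 = -27 - 0 = -27
Since det(O) ≠ 0, rank(O) = 2 and the system is completely observable.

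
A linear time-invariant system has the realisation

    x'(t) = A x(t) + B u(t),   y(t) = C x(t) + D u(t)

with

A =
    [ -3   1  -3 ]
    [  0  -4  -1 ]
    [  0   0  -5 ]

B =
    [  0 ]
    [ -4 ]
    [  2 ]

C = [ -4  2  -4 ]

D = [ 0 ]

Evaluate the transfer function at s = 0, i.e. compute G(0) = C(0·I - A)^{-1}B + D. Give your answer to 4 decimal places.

-0.7333

G(0) = C(-A)^{-1}B + D = -C A^{-1} B + D.
det A = -60, so A^{-1} = (1/-60)·adj(A) = [[-1/3, -1/12, 13/60], [0, -1/4, 1/20], [0, 0, -1/5]]
A^{-1} B = [23/30, 11/10, -2/5]^T
C A^{-1} B = 11/15
G(0) = D - C A^{-1} B = 0 - (11/15) = -11/15 ≈ -0.7333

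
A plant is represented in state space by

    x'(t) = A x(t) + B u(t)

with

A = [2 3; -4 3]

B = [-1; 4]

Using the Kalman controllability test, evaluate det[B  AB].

-56

AB = [[10], [16]]
Controllability matrix C = [B  AB] = [[-1, 10], [4, 16]]
det(C) = (-1)·16 - 10·4 = -16 - 40 = -56
Since det(C) ≠ 0, rank(C) = 2 and the system is completely controllable.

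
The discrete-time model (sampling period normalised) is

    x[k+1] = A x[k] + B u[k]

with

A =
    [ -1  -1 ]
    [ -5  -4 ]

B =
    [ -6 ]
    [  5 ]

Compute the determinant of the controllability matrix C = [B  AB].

AB = [[1], [10]]
Controllability matrix C = [B  AB] = [[-6, 1], [5, 10]]
det(C) = (-6)·10 - 1·5 = -60 - 5 = -65
Since det(C) ≠ 0, rank(C) = 2 and the system is completely controllable.

-65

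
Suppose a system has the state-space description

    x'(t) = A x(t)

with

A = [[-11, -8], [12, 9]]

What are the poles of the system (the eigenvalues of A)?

det(sI - A) = s^2 - (tr A)s + det A, with tr A = (-11) + 9 = -2 and det A = (-11)·9 - (-8)·12 = -99 - (-96) = -3.
So p(s) = det(sI - A) = s^2 + 2s - 3.
Factor s^2 + 2s - 3: two numbers with sum -2 and product -3 are 1 and -3, so s^2 + 2s - 3 = (s - 1)(s + 3).
Hence p(s) = (s - 1) (s + 3), with roots -3, 1.
At least one eigenvalue has non-negative real part, so the system is not asymptotically stable.

-3, 1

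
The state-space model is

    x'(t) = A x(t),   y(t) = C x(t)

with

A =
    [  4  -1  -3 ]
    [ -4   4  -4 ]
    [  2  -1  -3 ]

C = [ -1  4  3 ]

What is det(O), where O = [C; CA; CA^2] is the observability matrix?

CA = [[-14, 14, -22]]
CA^2 = [[-156, 92, 52]]
Observability matrix O = [C; CA; CA^2] = [[-1, 4, 3], [-14, 14, -22], [-156, 92, 52]]
Expanding along the first row, det(O) = (-1)·(14·52 - (-22)·92) - 4·((-14)·52 - (-22)·(-156)) + 3·((-14)·92 - 14·(-156)) = (-1)·2752 - 4·(-4160) + 3·896 = 16576
Since det(O) ≠ 0, rank(O) = 3 and the system is completely observable.

16576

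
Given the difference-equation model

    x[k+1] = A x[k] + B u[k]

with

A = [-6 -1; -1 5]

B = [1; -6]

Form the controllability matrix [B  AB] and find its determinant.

AB = [[0], [-31]]
Controllability matrix C = [B  AB] = [[1, 0], [-6, -31]]
det(C) = 1·(-31) - 0·(-6) = -31 - 0 = -31
Since det(C) ≠ 0, rank(C) = 2 and the system is completely controllable.

-31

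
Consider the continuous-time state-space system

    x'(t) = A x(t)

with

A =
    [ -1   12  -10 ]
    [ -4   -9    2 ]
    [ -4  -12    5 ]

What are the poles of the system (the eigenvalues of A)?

-5, -3, 3

det(sI - A) = s^3 - (tr A)s^2 + (M11 + M22 + M33)s - det A, where Mii is the 2×2 principal minor of A obtained by deleting row i and column i.
tr A = (-1) + (-9) + 5 = -5; M11 = (-9)·5 - 2·(-12) = -45 - (-24) = -21; M22 = (-1)·5 - (-10)·(-4) = -5 - 40 = -45; M33 = (-1)·(-9) - 12·(-4) = 9 - (-48) = 57; sum of minors = -9.
det A = (-1)·((-9)·5 - 2·(-12)) - 12·((-4)·5 - 2·(-4)) + (-10)·((-4)·(-12) - (-9)·(-4)) = (-1)·(-21) - 12·(-12) + (-10)·12 = 45.
So p(s) = det(sI - A) = s^3 + 5s^2 - 9s - 45.
Rational-root test: any integer root divides -45. Testing small divisors, s = -3 works: p(-3) = -27 + 45 + 27 + (-45) = 0, so (s + 3) is a factor.
Dividing, p(s) = (s + 3)(s^2 + 2s - 15).
Factor s^2 + 2s - 15: two numbers with sum -2 and product -15 are 3 and -5, so s^2 + 2s - 15 = (s - 3)(s + 5).
Hence p(s) = (s - 3) (s + 3) (s + 5), with roots -5, -3, 3.
At least one eigenvalue has non-negative real part, so the system is not asymptotically stable.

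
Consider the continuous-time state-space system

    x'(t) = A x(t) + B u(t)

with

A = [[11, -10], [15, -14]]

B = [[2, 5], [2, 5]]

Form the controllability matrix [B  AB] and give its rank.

1

AB = [[2, 5], [2, 5]]
Controllability matrix C = [B  AB] = [[2, 5, 2, 5], [2, 5, 2, 5]]
Every column of C is a scalar multiple of column 1 = [2, 2] (multipliers 1, 5/2, 1, 5/2), so the columns span a one-dimensional space.
C ≠ 0, hence rank(C) = 1.
rank(C) = 1 < n = 2, so the pair (A, B) is not completely controllable.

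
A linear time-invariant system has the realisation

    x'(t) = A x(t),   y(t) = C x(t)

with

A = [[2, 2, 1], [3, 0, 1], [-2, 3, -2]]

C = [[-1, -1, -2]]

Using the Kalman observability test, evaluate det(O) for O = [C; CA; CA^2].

CA = [[-1, -8, 2]]
CA^2 = [[-30, 4, -13]]
Observability matrix O = [C; CA; CA^2] = [[-1, -1, -2], [-1, -8, 2], [-30, 4, -13]]
Expanding along the first row, det(O) = (-1)·((-8)·(-13) - 2·4) - (-1)·((-1)·(-13) - 2·(-30)) + (-2)·((-1)·4 - (-8)·(-30)) = (-1)·96 - (-1)·73 + (-2)·(-244) = 465
Since det(O) ≠ 0, rank(O) = 3 and the system is completely observable.

465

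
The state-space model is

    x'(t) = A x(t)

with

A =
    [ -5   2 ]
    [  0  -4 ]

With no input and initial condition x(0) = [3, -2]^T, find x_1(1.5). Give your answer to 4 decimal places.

-0.0060

det(sI - A) = s^2 - (tr A)s + det A, with tr A = (-5) + (-4) = -9 and det A = (-5)·(-4) - 2·0 = 20 - 0 = 20.
So p(s) = det(sI - A) = s^2 + 9s + 20.
Factor s^2 + 9s + 20: two numbers with sum -9 and product 20 are -4 and -5, so s^2 + 9s + 20 = (s + 4)(s + 5).
Hence p(s) = (s + 4) (s + 5), with roots -5, -4.
The eigenvalues -5, -4 are distinct and real, so A is diagonalisable and x(t) = e^{At} x(0) = V diag(e^{λ_i t}) V^{-1} x(0), where the columns of V are the eigenvectors.
λ = -5: A - (-5)I = [[0, 2], [0, 1]]. Row 1 gives 0·v1 + 2·v2 = 0, so take v_1 = [-1, 0]^T.
λ = -4: A - (-4)I = [[-1, 2], [0, 0]]. Row 1 gives (-1)·v1 + 2·v2 = 0, so take v_2 = [-2, -1]^T.
V = [v_1 v_2] = [[-1, -2], [0, -1]] has det V = 1, so V^{-1} = adj(V)/det V = [[-1, 2], [0, -1]].
Modal coordinates z(0) = V^{-1} x(0): (-1)·3 + 2·(-2) = -7; 0·3 + (-1)·(-2) = 2; so z(0) = [-7, 2]^T.
x_1(t) = Σ_i (v_i)_1 · z_i(0) · e^{λ_i t} (row 1 of V times the modal terms).
x_1(1.5) = (-1)·(-7)·e^{-5·1.5} + (-2)·2·e^{-4·1.5} = 7·0.000553 + (-4)·0.002479 = -0.0060.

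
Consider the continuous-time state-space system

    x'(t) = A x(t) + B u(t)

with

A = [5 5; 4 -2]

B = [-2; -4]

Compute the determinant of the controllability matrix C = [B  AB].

AB = [[-30], [0]]
Controllability matrix C = [B  AB] = [[-2, -30], [-4, 0]]
det(C) = (-2)·0 - (-30)·(-4) = 0 - 120 = -120
Since det(C) ≠ 0, rank(C) = 2 and the system is completely controllable.

-120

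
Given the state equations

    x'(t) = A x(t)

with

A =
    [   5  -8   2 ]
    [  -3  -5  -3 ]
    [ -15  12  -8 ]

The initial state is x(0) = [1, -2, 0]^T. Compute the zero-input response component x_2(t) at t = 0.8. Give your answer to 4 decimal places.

det(sI - A) = s^3 - (tr A)s^2 + (M11 + M22 + M33)s - det A, where Mii is the 2×2 principal minor of A obtained by deleting row i and column i.
tr A = 5 + (-5) + (-8) = -8; M11 = (-5)·(-8) - (-3)·12 = 40 - (-36) = 76; M22 = 5·(-8) - 2·(-15) = -40 - (-30) = -10; M33 = 5·(-5) - (-8)·(-3) = -25 - 24 = -49; sum of minors = 17.
det A = 5·((-5)·(-8) - (-3)·12) - (-8)·((-3)·(-8) - (-3)·(-15)) + 2·((-3)·12 - (-5)·(-15)) = 5·76 - (-8)·(-21) + 2·(-111) = -10.
So p(s) = det(sI - A) = s^3 + 8s^2 + 17s + 10.
Rational-root test: any integer root divides 10. Testing small divisors, s = -1 works: p(-1) = -1 + 8 + (-17) + 10 = 0, so (s + 1) is a factor.
Dividing, p(s) = (s + 1)(s^2 + 7s + 10).
Factor s^2 + 7s + 10: two numbers with sum -7 and product 10 are -2 and -5, so s^2 + 7s + 10 = (s + 2)(s + 5).
Hence p(s) = (s + 1) (s + 2) (s + 5), with roots -5, -2, -1.
The eigenvalues -5, -2, -1 are distinct and real, so A is diagonalisable and x(t) = e^{At} x(0) = V diag(e^{λ_i t}) V^{-1} x(0), where the columns of V are the eigenvectors.
λ = -5: A - (-5)I = [[10, -8, 2], [-3, 0, -3], [-15, 12, -3]]. v must be orthogonal to every row; (row 1) × (row 2) = [24, 24, -24], so take v_1 = [1, 1, -1]^T.
λ = -2: A - (-2)I = [[7, -8, 2], [-3, -3, -3], [-15, 12, -6]]. v must be orthogonal to every row; (row 1) × (row 2) = [30, 15, -45], so take v_2 = [2, 1, -3]^T.
λ = -1: A - (-1)I = [[6, -8, 2], [-3, -4, -3], [-15, 12, -7]]. v must be orthogonal to every row; (row 1) × (row 2) = [32, 12, -48], so take v_3 = [-8, -3, 12]^T.
V = [v_1 v_2 v_3] = [[1, 2, -8], [1, 1, -3], [-1, -3, 12]] has det V = 1, so V^{-1} = adj(V)/det V = [[3, 0, 2], [-9, 4, -5], [-2, 1, -1]].
Modal coordinates z(0) = V^{-1} x(0): 3·1 + 0·(-2) + 2·0 = 3; (-9)·1 + 4·(-2) + (-5)·0 = -17; (-2)·1 + 1·(-2) + (-1)·0 = -4; so z(0) = [3, -17, -4]^T.
x_2(t) = Σ_i (v_i)_2 · z_i(0) · e^{λ_i t} (row 2 of V times the modal terms).
x_2(0.8) = 1·3·e^{-5·0.8} + 1·(-17)·e^{-2·0.8} + (-3)·(-4)·e^{-1·0.8} = 3·0.01831564 + (-17)·0.20189652 + 12·0.44932896 = 2.0147.

2.0147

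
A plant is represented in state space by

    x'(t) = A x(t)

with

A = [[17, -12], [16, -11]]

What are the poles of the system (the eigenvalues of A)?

1, 5

det(sI - A) = s^2 - (tr A)s + det A, with tr A = 17 + (-11) = 6 and det A = 17·(-11) - (-12)·16 = -187 - (-192) = 5.
So p(s) = det(sI - A) = s^2 - 6s + 5.
Factor s^2 - 6s + 5: two numbers with sum 6 and product 5 are 5 and 1, so s^2 - 6s + 5 = (s - 5)(s - 1).
Hence p(s) = (s - 5) (s - 1), with roots 1, 5.
At least one eigenvalue has non-negative real part, so the system is not asymptotically stable.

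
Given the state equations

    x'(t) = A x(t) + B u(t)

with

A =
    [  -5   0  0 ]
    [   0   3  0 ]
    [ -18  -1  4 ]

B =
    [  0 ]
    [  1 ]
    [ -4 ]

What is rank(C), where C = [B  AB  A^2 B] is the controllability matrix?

2

AB = [[0], [3], [-17]]
A^2B = [[0], [9], [-71]]
Controllability matrix C = [B  AB  A^2B] = [[0, 0, 0], [1, 3, 9], [-4, -17, -71]]
Row 1 of C is identically zero, so rank(C) ≤ 2.
The 2×2 minor from rows 2, 3, columns 1, 2 is 1·(-17) - 3·(-4) = -17 - (-12) = -5 ≠ 0, so rank(C) = 2.
rank(C) = 2 < n = 3, so the pair (A, B) is not completely controllable.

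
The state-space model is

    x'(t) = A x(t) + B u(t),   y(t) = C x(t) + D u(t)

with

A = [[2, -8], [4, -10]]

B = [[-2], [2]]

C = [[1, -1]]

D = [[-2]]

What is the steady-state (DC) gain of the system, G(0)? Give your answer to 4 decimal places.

G(0) = C(-A)^{-1}B + D = -C A^{-1} B + D.
det A = 12, so A^{-1} = (1/12)·adj(A) = [[-5/6, 2/3], [-1/3, 1/6]]
A^{-1} B = [3, 1]^T
C A^{-1} B = 2
G(0) = D - C A^{-1} B = -2 - (2) = -4

-4.0000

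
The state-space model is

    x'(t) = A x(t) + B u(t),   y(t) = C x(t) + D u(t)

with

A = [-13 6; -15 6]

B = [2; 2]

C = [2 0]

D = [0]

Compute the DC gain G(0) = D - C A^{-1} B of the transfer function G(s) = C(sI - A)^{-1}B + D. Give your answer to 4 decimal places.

G(0) = C(-A)^{-1}B + D = -C A^{-1} B + D.
det A = 12, so A^{-1} = (1/12)·adj(A) = [[1/2, -1/2], [5/4, -13/12]]
A^{-1} B = [0, 1/3]^T
C A^{-1} B = 0
G(0) = D - C A^{-1} B = 0 - (0) = 0

0.0000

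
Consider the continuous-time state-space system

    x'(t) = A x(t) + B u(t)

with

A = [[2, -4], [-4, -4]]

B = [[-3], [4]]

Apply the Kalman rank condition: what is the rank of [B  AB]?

2

AB = [[-22], [-4]]
Controllability matrix C = [B  AB] = [[-3, -22], [4, -4]]
det(C) = (-3)·(-4) - (-22)·4 = 12 - (-88) = 100 ≠ 0, so rank(C) = 2.
rank(C) = 2 = n, so the pair (A, B) is completely controllable.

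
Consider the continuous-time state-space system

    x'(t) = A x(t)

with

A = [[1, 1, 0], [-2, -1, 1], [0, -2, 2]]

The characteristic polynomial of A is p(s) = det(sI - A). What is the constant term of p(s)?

-4

Expand det(sI - A) for the 3×3 matrix.
p(s) = s^3 - 2s^2 + 3s - 4.
(Check: constant term = det(-A) = (-1)^3 det A = -4; coefficient of s^2 = -tr A = -2.)
The constant term is -4.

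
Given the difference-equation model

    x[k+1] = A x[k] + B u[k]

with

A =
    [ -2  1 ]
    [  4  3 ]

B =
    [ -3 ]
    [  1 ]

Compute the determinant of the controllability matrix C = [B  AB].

20

AB = [[7], [-9]]
Controllability matrix C = [B  AB] = [[-3, 7], [1, -9]]
det(C) = (-3)·(-9) - 7·1 = 27 - 7 = 20
Since det(C) ≠ 0, rank(C) = 2 and the system is completely controllable.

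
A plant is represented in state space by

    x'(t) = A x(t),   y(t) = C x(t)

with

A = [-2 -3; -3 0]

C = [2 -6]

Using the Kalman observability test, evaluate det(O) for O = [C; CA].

CA = [[14, -6]]
Observability matrix O = [C; CA] = [[2, -6], [14, -6]]
det(O) = 2·(-6) - (-6)·14 = -12 - (-84) = 72
Since det(O) ≠ 0, rank(O) = 2 and the system is completely observable.

72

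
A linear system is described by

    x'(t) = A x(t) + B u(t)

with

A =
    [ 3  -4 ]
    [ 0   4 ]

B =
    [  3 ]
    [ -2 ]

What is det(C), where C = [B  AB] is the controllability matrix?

10

AB = [[17], [-8]]
Controllability matrix C = [B  AB] = [[3, 17], [-2, -8]]
det(C) = 3·(-8) - 17·(-2) = -24 - (-34) = 10
Since det(C) ≠ 0, rank(C) = 2 and the system is completely controllable.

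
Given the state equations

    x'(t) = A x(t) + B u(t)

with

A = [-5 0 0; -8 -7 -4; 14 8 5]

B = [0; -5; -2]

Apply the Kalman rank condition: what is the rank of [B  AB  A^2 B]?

2

AB = [[0], [43], [-50]]
A^2B = [[0], [-101], [94]]
Controllability matrix C = [B  AB  A^2B] = [[0, 0, 0], [-5, 43, -101], [-2, -50, 94]]
Row 1 of C is identically zero, so rank(C) ≤ 2.
The 2×2 minor from rows 2, 3, columns 1, 2 is (-5)·(-50) - 43·(-2) = 250 - (-86) = 336 ≠ 0, so rank(C) = 2.
rank(C) = 2 < n = 3, so the pair (A, B) is not completely controllable.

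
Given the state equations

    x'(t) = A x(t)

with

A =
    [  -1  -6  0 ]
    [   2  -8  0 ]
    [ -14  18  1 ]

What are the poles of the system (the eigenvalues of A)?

-5, -4, 1

det(sI - A) = s^3 - (tr A)s^2 + (M11 + M22 + M33)s - det A, where Mii is the 2×2 principal minor of A obtained by deleting row i and column i.
tr A = (-1) + (-8) + 1 = -8; M11 = (-8)·1 - 0·18 = -8 - 0 = -8; M22 = (-1)·1 - 0·(-14) = -1 - 0 = -1; M33 = (-1)·(-8) - (-6)·2 = 8 - (-12) = 20; sum of minors = 11.
det A = (-1)·((-8)·1 - 0·18) - (-6)·(2·1 - 0·(-14)) + 0·(2·18 - (-8)·(-14)) = (-1)·(-8) - (-6)·2 + 0·(-76) = 20.
So p(s) = det(sI - A) = s^3 + 8s^2 + 11s - 20.
Rational-root test: any integer root divides -20. Testing small divisors, s = 1 works: p(1) = 1 + 8 + 11 + (-20) = 0, so (s - 1) is a factor.
Dividing, p(s) = (s - 1)(s^2 + 9s + 20).
Factor s^2 + 9s + 20: two numbers with sum -9 and product 20 are -4 and -5, so s^2 + 9s + 20 = (s + 4)(s + 5).
Hence p(s) = (s - 1) (s + 4) (s + 5), with roots -5, -4, 1.
At least one eigenvalue has non-negative real part, so the system is not asymptotically stable.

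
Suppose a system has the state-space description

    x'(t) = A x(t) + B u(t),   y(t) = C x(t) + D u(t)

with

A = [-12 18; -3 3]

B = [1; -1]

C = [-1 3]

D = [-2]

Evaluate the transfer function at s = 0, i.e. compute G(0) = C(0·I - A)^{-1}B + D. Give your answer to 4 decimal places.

G(0) = C(-A)^{-1}B + D = -C A^{-1} B + D.
det A = 18, so A^{-1} = (1/18)·adj(A) = [[1/6, -1], [1/6, -2/3]]
A^{-1} B = [7/6, 5/6]^T
C A^{-1} B = 4/3
G(0) = D - C A^{-1} B = -2 - (4/3) = -10/3 ≈ -3.3333

-3.3333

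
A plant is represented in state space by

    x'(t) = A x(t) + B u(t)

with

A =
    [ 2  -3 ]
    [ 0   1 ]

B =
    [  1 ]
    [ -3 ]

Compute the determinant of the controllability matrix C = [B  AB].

AB = [[11], [-3]]
Controllability matrix C = [B  AB] = [[1, 11], [-3, -3]]
det(C) = 1·(-3) - 11·(-3) = -3 - (-33) = 30
Since det(C) ≠ 0, rank(C) = 2 and the system is completely controllable.

30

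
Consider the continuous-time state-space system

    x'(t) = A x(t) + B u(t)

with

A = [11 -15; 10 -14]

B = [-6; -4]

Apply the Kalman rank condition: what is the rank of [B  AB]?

AB = [[-6], [-4]]
Controllability matrix C = [B  AB] = [[-6, -6], [-4, -4]]
Every column of C is a scalar multiple of column 1 = [-6, -4] (multipliers 1, 1), so the columns span a one-dimensional space.
C ≠ 0, hence rank(C) = 1.
rank(C) = 1 < n = 2, so the pair (A, B) is not completely controllable.

1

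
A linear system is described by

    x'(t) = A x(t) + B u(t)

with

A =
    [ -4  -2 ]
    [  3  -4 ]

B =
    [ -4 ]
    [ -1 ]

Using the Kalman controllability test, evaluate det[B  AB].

AB = [[18], [-8]]
Controllability matrix C = [B  AB] = [[-4, 18], [-1, -8]]
det(C) = (-4)·(-8) - 18·(-1) = 32 - (-18) = 50
Since det(C) ≠ 0, rank(C) = 2 and the system is completely controllable.

50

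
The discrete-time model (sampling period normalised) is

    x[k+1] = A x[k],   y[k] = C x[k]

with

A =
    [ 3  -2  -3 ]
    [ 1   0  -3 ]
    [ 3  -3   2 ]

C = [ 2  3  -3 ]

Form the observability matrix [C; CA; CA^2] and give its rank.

3

CA = [[0, 5, -21]]
CA^2 = [[-58, 63, -57]]
Observability matrix O = [C; CA; CA^2] = [[2, 3, -3], [0, 5, -21], [-58, 63, -57]]
det(O) = 2·(5·(-57) - (-21)·63) - 3·(0·(-57) - (-21)·(-58)) + (-3)·(0·63 - 5·(-58)) = 2·1038 - 3·(-1218) + (-3)·290 = 4860 ≠ 0, so rank(O) = 3.
rank(O) = 3 = n, so the pair (A, C) is completely observable.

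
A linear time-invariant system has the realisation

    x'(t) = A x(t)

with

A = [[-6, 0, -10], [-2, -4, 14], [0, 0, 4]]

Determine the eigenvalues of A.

-6, -4, 4

det(sI - A) = s^3 - (tr A)s^2 + (M11 + M22 + M33)s - det A, where Mii is the 2×2 principal minor of A obtained by deleting row i and column i.
tr A = (-6) + (-4) + 4 = -6; M11 = (-4)·4 - 14·0 = -16 - 0 = -16; M22 = (-6)·4 - (-10)·0 = -24 - 0 = -24; M33 = (-6)·(-4) - 0·(-2) = 24 - 0 = 24; sum of minors = -16.
det A = (-6)·((-4)·4 - 14·0) - 0·((-2)·4 - 14·0) + (-10)·((-2)·0 - (-4)·0) = (-6)·(-16) - 0·(-8) + (-10)·0 = 96.
So p(s) = det(sI - A) = s^3 + 6s^2 - 16s - 96.
Rational-root test: any integer root divides -96. Testing small divisors, s = -4 works: p(-4) = -64 + 96 + 64 + (-96) = 0, so (s + 4) is a factor.
Dividing, p(s) = (s + 4)(s^2 + 2s - 24).
Factor s^2 + 2s - 24: two numbers with sum -2 and product -24 are 4 and -6, so s^2 + 2s - 24 = (s - 4)(s + 6).
Hence p(s) = (s - 4) (s + 4) (s + 6), with roots -6, -4, 4.
At least one eigenvalue has non-negative real part, so the system is not asymptotically stable.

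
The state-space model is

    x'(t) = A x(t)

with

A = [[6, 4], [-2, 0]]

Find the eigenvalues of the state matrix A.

2, 4

det(sI - A) = s^2 - (tr A)s + det A, with tr A = 6 + 0 = 6 and det A = 6·0 - 4·(-2) = 0 - (-8) = 8.
So p(s) = det(sI - A) = s^2 - 6s + 8.
Factor s^2 - 6s + 8: two numbers with sum 6 and product 8 are 4 and 2, so s^2 - 6s + 8 = (s - 4)(s - 2).
Hence p(s) = (s - 4) (s - 2), with roots 2, 4.
At least one eigenvalue has non-negative real part, so the system is not asymptotically stable.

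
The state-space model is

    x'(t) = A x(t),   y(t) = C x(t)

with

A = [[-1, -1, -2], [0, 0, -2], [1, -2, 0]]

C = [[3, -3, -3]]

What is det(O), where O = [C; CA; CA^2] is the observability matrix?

108

CA = [[-6, 3, 0]]
CA^2 = [[6, 6, 6]]
Observability matrix O = [C; CA; CA^2] = [[3, -3, -3], [-6, 3, 0], [6, 6, 6]]
Expanding along the first row, det(O) = 3·(3·6 - 0·6) - (-3)·((-6)·6 - 0·6) + (-3)·((-6)·6 - 3·6) = 3·18 - (-3)·(-36) + (-3)·(-54) = 108
Since det(O) ≠ 0, rank(O) = 3 and the system is completely observable.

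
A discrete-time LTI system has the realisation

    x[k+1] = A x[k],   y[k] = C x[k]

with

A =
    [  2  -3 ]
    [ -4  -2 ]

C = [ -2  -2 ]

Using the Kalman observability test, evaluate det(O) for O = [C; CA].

-12

CA = [[4, 10]]
Observability matrix O = [C; CA] = [[-2, -2], [4, 10]]
det(O) = (-2)·10 - (-2)·4 = -20 - (-8) = -12
Since det(O) ≠ 0, rank(O) = 2 and the system is completely observable.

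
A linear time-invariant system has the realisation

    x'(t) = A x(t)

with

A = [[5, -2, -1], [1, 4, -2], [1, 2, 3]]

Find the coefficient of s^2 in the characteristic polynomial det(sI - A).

-12

Expand det(sI - A) for the 3×3 matrix.
p(s) = s^3 - 12s^2 + 54s - 92.
(Check: constant term = det(-A) = (-1)^3 det A = -92; coefficient of s^2 = -tr A = -12.)
The coefficient of s^2 is -12.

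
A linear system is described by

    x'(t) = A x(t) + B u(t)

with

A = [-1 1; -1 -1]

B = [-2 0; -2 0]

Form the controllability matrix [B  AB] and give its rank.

AB = [[0, 0], [4, 0]]
Controllability matrix C = [B  AB] = [[-2, 0, 0, 0], [-2, 0, 4, 0]]
Take the 2×2 submatrix of C formed by columns 1, 3: [[-2, 0], [-2, 4]]. Its determinant is (-2)·4 - 0·(-2) = -8 - 0 = -8 ≠ 0.
So rank(C) ≥ 2; since C has 2 rows, rank(C) = 2.
rank(C) = 2 = n, so the pair (A, B) is completely controllable.

2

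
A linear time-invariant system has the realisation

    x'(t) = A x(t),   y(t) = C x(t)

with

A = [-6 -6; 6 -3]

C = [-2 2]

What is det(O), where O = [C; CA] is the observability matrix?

CA = [[24, 6]]
Observability matrix O = [C; CA] = [[-2, 2], [24, 6]]
det(O) = (-2)·6 - 2·24 = -12 - 48 = -60
Since det(O) ≠ 0, rank(O) = 2 and the system is completely observable.

-60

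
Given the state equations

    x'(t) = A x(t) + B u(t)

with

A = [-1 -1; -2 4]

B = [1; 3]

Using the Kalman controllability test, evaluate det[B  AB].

AB = [[-4], [10]]
Controllability matrix C = [B  AB] = [[1, -4], [3, 10]]
det(C) = 1·10 - (-4)·3 = 10 - (-12) = 22
Since det(C) ≠ 0, rank(C) = 2 and the system is completely controllable.

22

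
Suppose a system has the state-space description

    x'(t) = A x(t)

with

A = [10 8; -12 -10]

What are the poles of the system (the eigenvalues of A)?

-2, 2

det(sI - A) = s^2 - (tr A)s + det A, with tr A = 10 + (-10) = 0 and det A = 10·(-10) - 8·(-12) = -100 - (-96) = -4.
So p(s) = det(sI - A) = s^2 - 4.
Factor s^2 - 4: two numbers with sum 0 and product -4 are 2 and -2, so s^2 - 4 = (s - 2)(s + 2).
Hence p(s) = (s - 2) (s + 2), with roots -2, 2.
At least one eigenvalue has non-negative real part, so the system is not asymptotically stable.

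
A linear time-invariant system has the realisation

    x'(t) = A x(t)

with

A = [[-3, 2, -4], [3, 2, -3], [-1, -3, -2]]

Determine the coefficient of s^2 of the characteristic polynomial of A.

3

Expand det(sI - A) for the 3×3 matrix.
p(s) = s^3 + 3s^2 - 23s - 85.
(Check: constant term = det(-A) = (-1)^3 det A = -85; coefficient of s^2 = -tr A = 3.)
The coefficient of s^2 is 3.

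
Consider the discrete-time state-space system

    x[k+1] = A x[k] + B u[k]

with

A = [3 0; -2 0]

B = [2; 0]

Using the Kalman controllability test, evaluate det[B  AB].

AB = [[6], [-4]]
Controllability matrix C = [B  AB] = [[2, 6], [0, -4]]
det(C) = 2·(-4) - 6·0 = -8 - 0 = -8
Since det(C) ≠ 0, rank(C) = 2 and the system is completely controllable.

-8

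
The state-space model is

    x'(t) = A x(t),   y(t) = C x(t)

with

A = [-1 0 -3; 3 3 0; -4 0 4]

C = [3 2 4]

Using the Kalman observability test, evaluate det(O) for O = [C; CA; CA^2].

CA = [[-13, 6, 7]]
CA^2 = [[3, 18, 67]]
Observability matrix O = [C; CA; CA^2] = [[3, 2, 4], [-13, 6, 7], [3, 18, 67]]
Expanding along the first row, det(O) = 3·(6·67 - 7·18) - 2·((-13)·67 - 7·3) + 4·((-13)·18 - 6·3) = 3·276 - 2·(-892) + 4·(-252) = 1604
Since det(O) ≠ 0, rank(O) = 3 and the system is completely observable.

1604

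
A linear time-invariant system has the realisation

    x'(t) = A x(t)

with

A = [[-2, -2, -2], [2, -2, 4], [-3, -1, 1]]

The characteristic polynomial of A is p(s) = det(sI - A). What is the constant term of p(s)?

-40

Expand det(sI - A) for the 3×3 matrix.
p(s) = s^3 + 3s^2 + 2s - 40.
(Check: constant term = det(-A) = (-1)^3 det A = -40; coefficient of s^2 = -tr A = 3.)
The constant term is -40.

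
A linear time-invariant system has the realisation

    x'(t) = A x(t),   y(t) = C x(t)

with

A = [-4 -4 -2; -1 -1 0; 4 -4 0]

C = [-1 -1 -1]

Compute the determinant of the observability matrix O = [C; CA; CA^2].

-40

CA = [[1, 9, 2]]
CA^2 = [[-5, -21, -2]]
Observability matrix O = [C; CA; CA^2] = [[-1, -1, -1], [1, 9, 2], [-5, -21, -2]]
Expanding along the first row, det(O) = (-1)·(9·(-2) - 2·(-21)) - (-1)·(1·(-2) - 2·(-5)) + (-1)·(1·(-21) - 9·(-5)) = (-1)·24 - (-1)·8 + (-1)·24 = -40
Since det(O) ≠ 0, rank(O) = 3 and the system is completely observable.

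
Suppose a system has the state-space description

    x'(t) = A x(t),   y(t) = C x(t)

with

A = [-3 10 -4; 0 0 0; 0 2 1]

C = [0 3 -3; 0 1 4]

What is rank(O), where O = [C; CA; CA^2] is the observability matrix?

CA = [[0, -6, -3], [0, 8, 4]]
CA^2 = [[0, -6, -3], [0, 8, 4]]
Observability matrix O = [C; CA; CA^2] = [[0, 3, -3], [0, 1, 4], [0, -6, -3], [0, 8, 4], [0, -6, -3], [0, 8, 4]]
Column 1 of O is identically zero, so rank(O) ≤ 2.
The 2×2 minor from rows 1, 2, columns 2, 3 is 3·4 - (-3)·1 = 12 - (-3) = 15 ≠ 0, so rank(O) = 2.
rank(O) = 2 < n = 3, so the pair (A, C) is not completely observable.

2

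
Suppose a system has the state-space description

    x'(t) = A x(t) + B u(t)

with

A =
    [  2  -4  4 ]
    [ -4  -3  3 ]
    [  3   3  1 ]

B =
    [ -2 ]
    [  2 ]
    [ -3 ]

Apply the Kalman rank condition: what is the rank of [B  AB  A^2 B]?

AB = [[-24], [-7], [-3]]
A^2B = [[-32], [108], [-96]]
Controllability matrix C = [B  AB  A^2B] = [[-2, -24, -32], [2, -7, 108], [-3, -3, -96]]
det(C) = (-2)·((-7)·(-96) - 108·(-3)) - (-24)·(2·(-96) - 108·(-3)) + (-32)·(2·(-3) - (-7)·(-3)) = (-2)·996 - (-24)·132 + (-32)·(-27) = 2040 ≠ 0, so rank(C) = 3.
rank(C) = 3 = n, so the pair (A, B) is completely controllable.

3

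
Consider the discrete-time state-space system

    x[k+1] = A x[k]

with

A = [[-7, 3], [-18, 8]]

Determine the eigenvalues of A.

-1, 2

det(zI - A) = z^2 - (tr A)z + det A, with tr A = (-7) + 8 = 1 and det A = (-7)·8 - 3·(-18) = -56 - (-54) = -2.
So p(z) = det(zI - A) = z^2 - z - 2.
Factor z^2 - z - 2: two numbers with sum 1 and product -2 are 2 and -1, so z^2 - z - 2 = (z - 2)(z + 1).
Hence p(z) = (z - 2) (z + 1), with roots -1, 2.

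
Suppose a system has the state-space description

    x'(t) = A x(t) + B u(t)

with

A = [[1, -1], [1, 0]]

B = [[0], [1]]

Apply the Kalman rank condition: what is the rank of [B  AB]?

AB = [[-1], [0]]
Controllability matrix C = [B  AB] = [[0, -1], [1, 0]]
det(C) = 0·0 - (-1)·1 = 0 - (-1) = 1 ≠ 0, so rank(C) = 2.
rank(C) = 2 = n, so the pair (A, B) is completely controllable.

2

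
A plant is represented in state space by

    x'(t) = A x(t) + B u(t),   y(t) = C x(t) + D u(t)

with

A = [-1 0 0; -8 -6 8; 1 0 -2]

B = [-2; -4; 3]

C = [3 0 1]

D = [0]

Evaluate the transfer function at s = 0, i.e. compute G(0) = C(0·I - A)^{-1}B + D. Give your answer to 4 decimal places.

G(0) = C(-A)^{-1}B + D = -C A^{-1} B + D.
det A = -12, so A^{-1} = (1/-12)·adj(A) = [[-1, 0, 0], [2/3, -1/6, -2/3], [-1/2, 0, -1/2]]
A^{-1} B = [2, -8/3, -1/2]^T
C A^{-1} B = 11/2
G(0) = D - C A^{-1} B = 0 - (11/2) = -11/2 ≈ -5.5000

-5.5000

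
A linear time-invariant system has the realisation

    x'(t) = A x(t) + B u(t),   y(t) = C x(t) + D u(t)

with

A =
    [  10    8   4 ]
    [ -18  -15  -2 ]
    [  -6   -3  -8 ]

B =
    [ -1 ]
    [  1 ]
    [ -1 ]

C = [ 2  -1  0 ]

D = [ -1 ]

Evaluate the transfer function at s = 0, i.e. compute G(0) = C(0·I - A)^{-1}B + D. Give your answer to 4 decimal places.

G(0) = C(-A)^{-1}B + D = -C A^{-1} B + D.
det A = -60, so A^{-1} = (1/-60)·adj(A) = [[-19/10, -13/15, -11/15], [11/5, 14/15, 13/15], [3/5, 3/10, 1/10]]
A^{-1} B = [53/30, -32/15, -2/5]^T
C A^{-1} B = 17/3
G(0) = D - C A^{-1} B = -1 - (17/3) = -20/3 ≈ -6.6667

-6.6667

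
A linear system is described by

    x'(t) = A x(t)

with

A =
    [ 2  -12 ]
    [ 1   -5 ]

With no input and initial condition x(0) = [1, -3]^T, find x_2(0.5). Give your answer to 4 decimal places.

det(sI - A) = s^2 - (tr A)s + det A, with tr A = 2 + (-5) = -3 and det A = 2·(-5) - (-12)·1 = -10 - (-12) = 2.
So p(s) = det(sI - A) = s^2 + 3s + 2.
Factor s^2 + 3s + 2: two numbers with sum -3 and product 2 are -1 and -2, so s^2 + 3s + 2 = (s + 1)(s + 2).
Hence p(s) = (s + 1) (s + 2), with roots -2, -1.
The eigenvalues -2, -1 are distinct and real, so A is diagonalisable and x(t) = e^{At} x(0) = V diag(e^{λ_i t}) V^{-1} x(0), where the columns of V are the eigenvectors.
λ = -2: A - (-2)I = [[4, -12], [1, -3]]. Row 1 gives 4·v1 + (-12)·v2 = 0, so take v_1 = [-3, -1]^T.
λ = -1: A - (-1)I = [[3, -12], [1, -4]]. Row 1 gives 3·v1 + (-12)·v2 = 0, so take v_2 = [4, 1]^T.
V = [v_1 v_2] = [[-3, 4], [-1, 1]] has det V = 1, so V^{-1} = adj(V)/det V = [[1, -4], [1, -3]].
Modal coordinates z(0) = V^{-1} x(0): 1·1 + (-4)·(-3) = 13; 1·1 + (-3)·(-3) = 10; so z(0) = [13, 10]^T.
x_2(t) = Σ_i (v_i)_2 · z_i(0) · e^{λ_i t} (row 2 of V times the modal terms).
x_2(0.5) = (-1)·13·e^{-2·0.5} + 1·10·e^{-1·0.5} = (-13)·0.367879 + 10·0.606531 = 1.2829.

1.2829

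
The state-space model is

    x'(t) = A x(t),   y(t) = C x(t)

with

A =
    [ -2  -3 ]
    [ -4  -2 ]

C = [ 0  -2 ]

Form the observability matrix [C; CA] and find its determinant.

CA = [[8, 4]]
Observability matrix O = [C; CA] = [[0, -2], [8, 4]]
det(O) = 0·4 - (-2)·8 = 0 - (-16) = 16
Since det(O) ≠ 0, rank(O) = 2 and the system is completely observable.

16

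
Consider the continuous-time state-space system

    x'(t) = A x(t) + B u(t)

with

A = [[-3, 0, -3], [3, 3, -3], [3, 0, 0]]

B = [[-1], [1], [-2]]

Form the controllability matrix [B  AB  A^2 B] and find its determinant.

-1701

AB = [[9], [6], [-3]]
A^2B = [[-18], [54], [27]]
Controllability matrix C = [B  AB  A^2B] = [[-1, 9, -18], [1, 6, 54], [-2, -3, 27]]
Expanding along the first row, det(C) = (-1)·(6·27 - 54·(-3)) - 9·(1·27 - 54·(-2)) + (-18)·(1·(-3) - 6·(-2)) = (-1)·324 - 9·135 + (-18)·9 = -1701
Since det(C) ≠ 0, rank(C) = 3 and the system is completely controllable.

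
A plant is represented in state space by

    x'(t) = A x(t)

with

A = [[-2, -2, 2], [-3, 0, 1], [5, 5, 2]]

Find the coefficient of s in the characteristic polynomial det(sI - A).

Expand det(sI - A) for the 3×3 matrix.
p(s) = s^3 - 25s + 42.
(Check: constant term = det(-A) = (-1)^3 det A = 42; coefficient of s^2 = -tr A = 0.)
The coefficient of s is -25.

-25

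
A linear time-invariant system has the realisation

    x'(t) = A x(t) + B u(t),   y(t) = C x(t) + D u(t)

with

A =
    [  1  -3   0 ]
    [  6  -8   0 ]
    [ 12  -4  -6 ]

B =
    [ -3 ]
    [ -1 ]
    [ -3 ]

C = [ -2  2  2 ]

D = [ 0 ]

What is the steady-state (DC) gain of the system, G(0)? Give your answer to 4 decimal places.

G(0) = C(-A)^{-1}B + D = -C A^{-1} B + D.
det A = -60, so A^{-1} = (1/-60)·adj(A) = [[-4/5, 3/10, 0], [-3/5, 1/10, 0], [-6/5, 8/15, -1/6]]
A^{-1} B = [21/10, 17/10, 107/30]^T
C A^{-1} B = 19/3
G(0) = D - C A^{-1} B = 0 - (19/3) = -19/3 ≈ -6.3333

-6.3333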